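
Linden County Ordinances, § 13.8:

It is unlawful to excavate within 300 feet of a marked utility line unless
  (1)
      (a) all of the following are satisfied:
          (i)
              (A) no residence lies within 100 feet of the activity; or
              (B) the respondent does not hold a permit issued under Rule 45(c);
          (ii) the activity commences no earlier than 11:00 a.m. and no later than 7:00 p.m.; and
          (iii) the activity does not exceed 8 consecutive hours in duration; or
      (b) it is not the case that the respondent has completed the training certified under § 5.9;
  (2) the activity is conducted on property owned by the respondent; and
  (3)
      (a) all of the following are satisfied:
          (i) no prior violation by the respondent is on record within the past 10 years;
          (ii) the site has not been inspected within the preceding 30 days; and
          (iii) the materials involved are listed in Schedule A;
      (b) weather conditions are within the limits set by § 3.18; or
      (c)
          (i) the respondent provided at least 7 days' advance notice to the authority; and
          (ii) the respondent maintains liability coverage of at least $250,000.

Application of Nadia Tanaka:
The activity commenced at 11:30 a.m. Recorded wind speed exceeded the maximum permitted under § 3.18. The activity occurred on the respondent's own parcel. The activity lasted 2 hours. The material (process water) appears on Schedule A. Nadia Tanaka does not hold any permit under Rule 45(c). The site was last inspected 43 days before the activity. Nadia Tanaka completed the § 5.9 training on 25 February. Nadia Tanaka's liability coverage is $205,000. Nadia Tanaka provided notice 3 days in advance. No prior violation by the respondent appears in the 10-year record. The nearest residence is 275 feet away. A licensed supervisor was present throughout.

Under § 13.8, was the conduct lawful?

(A) no residence in 100 ft — met.
(B) not (holds permit) — satisfied.
(i) = T OR T = true.
(ii) start within hours — satisfied.
(iii) ≤ 8 hrs duration — holds.
(a) = T AND T AND T = true.
(b) not (training certified) — fails.
(1): T OR F → true.
(2) own property — satisfied.
(i) no prior violation — met.
(ii) not (site inspected) — holds.
(iii) Schedule A material — satisfied.
(a) = T AND T AND T = true.
(b) weather ok — not met.
(i) ≥7 days' notice — fails.
(ii) coverage ≥ $250,000 — not met.
(c) = F AND F = false.
(3) = T OR F OR F = true.
Overall: T AND T AND T → true.

Yes — lawful.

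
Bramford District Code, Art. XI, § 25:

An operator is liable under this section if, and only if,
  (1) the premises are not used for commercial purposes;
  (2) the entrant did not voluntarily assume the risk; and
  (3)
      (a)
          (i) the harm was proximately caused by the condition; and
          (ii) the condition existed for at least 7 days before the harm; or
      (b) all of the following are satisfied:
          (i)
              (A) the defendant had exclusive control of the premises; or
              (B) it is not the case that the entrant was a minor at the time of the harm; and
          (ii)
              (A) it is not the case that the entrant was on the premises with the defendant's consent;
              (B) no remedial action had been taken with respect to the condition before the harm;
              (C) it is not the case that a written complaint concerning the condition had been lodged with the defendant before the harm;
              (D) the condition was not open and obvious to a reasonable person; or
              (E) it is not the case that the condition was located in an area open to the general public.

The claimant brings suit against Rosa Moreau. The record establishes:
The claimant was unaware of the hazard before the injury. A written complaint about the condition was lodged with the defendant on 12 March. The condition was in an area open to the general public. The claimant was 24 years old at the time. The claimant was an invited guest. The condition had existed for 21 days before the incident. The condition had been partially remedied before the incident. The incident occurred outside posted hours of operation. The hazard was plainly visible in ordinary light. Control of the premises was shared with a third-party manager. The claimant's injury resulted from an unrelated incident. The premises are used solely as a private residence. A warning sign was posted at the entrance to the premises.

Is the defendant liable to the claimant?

No — not liable.

(1) not (commercial use) — holds.
(2) no assumed risk — holds.
(i) proximate cause — not met.
(ii) condition ≥7 days old — holds.
So (a) is not satisfied (F AND T).
(A) exclusive control — not satisfied.
(B) not (entrant a minor) — satisfied.
So (i) is satisfied (F OR T).
(A) not (consent to enter) — not met.
(B) no remedial action — fails.
(C) not (complaint lodged) — not satisfied.
(D) not open/obvious — fails.
(E) not (public area) — not satisfied.
(ii) = F OR F OR F OR F OR F = false.
(b) = T AND F = false.
So (3) is not satisfied (F OR F).
So Overall is not satisfied (T AND T AND F).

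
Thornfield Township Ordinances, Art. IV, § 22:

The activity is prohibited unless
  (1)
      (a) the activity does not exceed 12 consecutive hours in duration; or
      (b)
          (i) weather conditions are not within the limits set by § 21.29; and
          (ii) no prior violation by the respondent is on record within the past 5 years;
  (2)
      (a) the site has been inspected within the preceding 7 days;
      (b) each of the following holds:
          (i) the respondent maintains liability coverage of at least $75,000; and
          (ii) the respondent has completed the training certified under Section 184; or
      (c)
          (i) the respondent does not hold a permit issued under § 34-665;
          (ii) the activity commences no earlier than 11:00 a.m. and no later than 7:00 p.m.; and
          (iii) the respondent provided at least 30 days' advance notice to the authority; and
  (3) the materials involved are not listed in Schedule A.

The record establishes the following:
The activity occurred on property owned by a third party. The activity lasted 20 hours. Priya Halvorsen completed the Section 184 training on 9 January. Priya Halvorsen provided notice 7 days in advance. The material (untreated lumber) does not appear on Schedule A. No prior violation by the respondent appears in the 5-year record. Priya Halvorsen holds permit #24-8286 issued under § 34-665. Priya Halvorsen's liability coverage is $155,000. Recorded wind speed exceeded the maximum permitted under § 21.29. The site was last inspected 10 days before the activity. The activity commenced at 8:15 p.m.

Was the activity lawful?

Yes — lawful.

(a) ≤ 12 hrs duration — not satisfied.
(i) not (weather ok) — holds.
(ii) no prior violation — met.
So (b) is satisfied (T AND T).
(1) = F OR T = true.
(a) site inspected — not met.
(i) coverage ≥ $75,000 — holds.
(ii) training certified — holds.
So (b) is satisfied (T AND T).
(i) not (holds permit) — fails.
(ii) start within hours — fails.
(iii) ≥30 days' notice — fails.
So (c) is not satisfied (F AND F AND F).
(2): F OR T OR F → true.
(3) not (Schedule A material) — satisfied.
Overall: T AND T AND T → true.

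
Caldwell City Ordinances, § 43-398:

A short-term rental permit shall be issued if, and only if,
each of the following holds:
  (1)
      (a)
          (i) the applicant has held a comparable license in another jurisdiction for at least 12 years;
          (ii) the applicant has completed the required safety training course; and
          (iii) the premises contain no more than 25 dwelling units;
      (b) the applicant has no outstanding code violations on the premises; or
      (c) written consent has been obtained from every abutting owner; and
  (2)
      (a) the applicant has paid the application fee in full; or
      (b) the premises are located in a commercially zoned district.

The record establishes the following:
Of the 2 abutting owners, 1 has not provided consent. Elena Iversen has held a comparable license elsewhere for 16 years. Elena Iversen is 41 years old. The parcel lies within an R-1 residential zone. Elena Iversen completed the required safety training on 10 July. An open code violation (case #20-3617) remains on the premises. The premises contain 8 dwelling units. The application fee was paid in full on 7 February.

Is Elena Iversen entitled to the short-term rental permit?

Yes — granted.

(i) prior license ≥ 12 yr — holds.
(ii) safety training — satisfied.
(iii) ≤ 25 units — satisfied.
So (a) is satisfied (T AND T AND T).
(b) no code violations — not met.
(c) all abutters consent — fails.
(1): T OR F OR F → true.
(a) fee paid — satisfied.
(b) commercially zoned — fails.
(2): T OR F → true.
So Overall is satisfied (T AND T).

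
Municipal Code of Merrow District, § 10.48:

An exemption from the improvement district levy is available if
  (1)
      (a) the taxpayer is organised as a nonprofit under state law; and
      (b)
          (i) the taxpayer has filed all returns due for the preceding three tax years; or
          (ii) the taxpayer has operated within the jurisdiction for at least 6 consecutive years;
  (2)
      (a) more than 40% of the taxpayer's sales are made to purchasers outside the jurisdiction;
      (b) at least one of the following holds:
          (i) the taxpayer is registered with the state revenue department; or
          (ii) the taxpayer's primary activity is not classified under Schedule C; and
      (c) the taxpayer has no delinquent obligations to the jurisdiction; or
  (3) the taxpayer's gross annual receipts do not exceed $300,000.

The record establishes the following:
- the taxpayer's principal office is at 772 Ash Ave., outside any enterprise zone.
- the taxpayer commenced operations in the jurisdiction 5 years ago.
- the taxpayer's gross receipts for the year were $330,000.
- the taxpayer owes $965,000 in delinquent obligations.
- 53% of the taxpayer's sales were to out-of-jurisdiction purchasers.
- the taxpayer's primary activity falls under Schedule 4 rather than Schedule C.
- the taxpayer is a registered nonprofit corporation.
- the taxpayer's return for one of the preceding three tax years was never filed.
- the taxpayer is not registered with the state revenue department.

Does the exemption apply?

No — not exempt.

(a) nonprofit — satisfied.
(i) returns current — not met.
(ii) ≥ 6 yrs in jurisdiction — not met.
(b): F OR F → false.
So (1) is not satisfied (T AND F).
(a) >40% out-of-jur. sales — holds.
(i) state-registered — fails.
(ii) not (Schedule C activity) — satisfied.
(b): F OR T → true.
(c) no delinquency — not met.
(2) = T AND T AND F = false.
(3) receipts ≤ $300,000 — not satisfied.
Overall = F OR F OR F = false.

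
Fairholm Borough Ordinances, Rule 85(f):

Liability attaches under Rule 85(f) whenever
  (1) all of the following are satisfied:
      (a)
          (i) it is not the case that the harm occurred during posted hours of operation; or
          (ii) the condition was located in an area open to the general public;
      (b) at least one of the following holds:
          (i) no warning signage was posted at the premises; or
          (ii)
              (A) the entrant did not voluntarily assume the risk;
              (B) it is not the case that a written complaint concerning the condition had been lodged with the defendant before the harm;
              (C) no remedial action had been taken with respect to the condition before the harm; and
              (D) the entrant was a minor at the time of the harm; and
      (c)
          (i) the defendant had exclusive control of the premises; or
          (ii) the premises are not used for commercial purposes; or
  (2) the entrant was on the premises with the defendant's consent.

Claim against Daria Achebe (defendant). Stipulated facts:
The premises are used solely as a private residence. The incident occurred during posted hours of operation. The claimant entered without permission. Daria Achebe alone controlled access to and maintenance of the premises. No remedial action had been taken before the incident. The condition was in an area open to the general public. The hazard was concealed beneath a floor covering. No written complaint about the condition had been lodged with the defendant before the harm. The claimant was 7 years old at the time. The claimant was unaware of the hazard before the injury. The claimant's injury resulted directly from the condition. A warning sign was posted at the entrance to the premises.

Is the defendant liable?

(i) not (during posted hours) — fails.
(ii) public area — holds.
(a) = F OR T = true.
(i) no signage posted — not satisfied.
(A) no assumed risk — satisfied.
(B) not (complaint lodged) — holds.
(C) no remedial action — satisfied.
(D) entrant a minor — holds.
(ii): T AND T AND T AND T → true.
(b): F OR T → true.
(i) exclusive control — holds.
(ii) not (commercial use) — holds.
So (c) is satisfied (T OR T).
(1): T AND T AND T → true.
(2) consent to enter — fails.
So Overall is satisfied (T OR F).

Yes — liable.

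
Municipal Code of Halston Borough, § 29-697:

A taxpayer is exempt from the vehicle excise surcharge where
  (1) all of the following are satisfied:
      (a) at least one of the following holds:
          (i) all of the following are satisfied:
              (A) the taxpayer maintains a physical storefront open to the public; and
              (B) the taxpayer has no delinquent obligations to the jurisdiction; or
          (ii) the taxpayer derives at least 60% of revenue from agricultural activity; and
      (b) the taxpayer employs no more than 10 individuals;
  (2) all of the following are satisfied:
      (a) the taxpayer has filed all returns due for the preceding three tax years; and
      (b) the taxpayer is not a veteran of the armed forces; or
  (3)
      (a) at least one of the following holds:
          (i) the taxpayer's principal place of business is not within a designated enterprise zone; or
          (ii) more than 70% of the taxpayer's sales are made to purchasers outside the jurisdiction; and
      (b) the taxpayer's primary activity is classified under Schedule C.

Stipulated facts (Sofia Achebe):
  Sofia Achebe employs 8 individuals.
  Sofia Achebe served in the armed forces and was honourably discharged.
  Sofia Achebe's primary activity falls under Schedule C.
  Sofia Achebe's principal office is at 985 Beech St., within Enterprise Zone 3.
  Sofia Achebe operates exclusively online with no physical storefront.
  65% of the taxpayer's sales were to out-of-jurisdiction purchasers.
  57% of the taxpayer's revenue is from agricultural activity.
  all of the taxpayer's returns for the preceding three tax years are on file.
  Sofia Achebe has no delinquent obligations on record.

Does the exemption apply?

(A) has storefront — not met.
(B) no delinquency — satisfied.
(i) = F AND T = false.
(ii) ≥60% agricultural — not satisfied.
(a) = F OR F = false.
(b) ≤ 10 employees — holds.
(1) = F AND T = false.
(a) returns current — met.
(b) not (veteran) — not satisfied.
(2) = T AND F = false.
(i) not (in enterprise zone) — not met.
(ii) >70% out-of-jur. sales — fails.
(a) = F OR F = false.
(b) Schedule C activity — holds.
(3) = F AND T = false.
Overall: F OR F OR F → false.

No — not exempt.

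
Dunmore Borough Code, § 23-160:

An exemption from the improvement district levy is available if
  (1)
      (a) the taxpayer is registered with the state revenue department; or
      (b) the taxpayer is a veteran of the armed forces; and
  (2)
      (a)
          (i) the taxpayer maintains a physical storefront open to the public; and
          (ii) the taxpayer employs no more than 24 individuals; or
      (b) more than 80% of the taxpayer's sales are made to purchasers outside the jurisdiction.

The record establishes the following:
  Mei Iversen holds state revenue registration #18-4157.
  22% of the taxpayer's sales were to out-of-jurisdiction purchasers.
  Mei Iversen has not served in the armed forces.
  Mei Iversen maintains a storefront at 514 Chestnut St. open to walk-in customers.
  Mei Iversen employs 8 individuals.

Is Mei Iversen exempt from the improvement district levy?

Yes — exempt.

(a) state-registered — holds.
(b) veteran — not satisfied.
(1): T OR F → true.
(i) has storefront — met.
(ii) ≤ 24 employees — holds.
So (a) is satisfied (T AND T).
(b) >80% out-of-jur. sales — not met.
(2) = T OR F = true.
So Overall is satisfied (T AND T).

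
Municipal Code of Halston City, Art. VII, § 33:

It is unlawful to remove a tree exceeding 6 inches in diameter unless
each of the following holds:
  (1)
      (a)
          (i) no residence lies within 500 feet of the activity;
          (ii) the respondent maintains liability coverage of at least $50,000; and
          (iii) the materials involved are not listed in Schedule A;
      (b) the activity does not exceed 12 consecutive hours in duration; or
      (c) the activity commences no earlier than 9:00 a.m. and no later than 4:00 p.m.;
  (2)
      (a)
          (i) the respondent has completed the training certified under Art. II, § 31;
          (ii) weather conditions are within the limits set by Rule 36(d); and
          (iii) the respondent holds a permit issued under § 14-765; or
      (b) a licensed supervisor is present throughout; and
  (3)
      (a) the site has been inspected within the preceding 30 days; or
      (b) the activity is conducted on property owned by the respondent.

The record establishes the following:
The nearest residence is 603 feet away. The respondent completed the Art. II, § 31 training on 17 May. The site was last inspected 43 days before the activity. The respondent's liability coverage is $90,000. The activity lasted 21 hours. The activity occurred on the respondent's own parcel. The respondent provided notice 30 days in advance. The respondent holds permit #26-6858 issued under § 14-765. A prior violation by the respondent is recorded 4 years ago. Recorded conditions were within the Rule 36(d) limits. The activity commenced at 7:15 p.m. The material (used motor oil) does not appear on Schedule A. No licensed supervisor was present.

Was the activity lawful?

(i) no residence in 500 ft — satisfied.
(ii) coverage ≥ $50,000 — met.
(iii) not (Schedule A material) — holds.
So (a) is satisfied (T AND T AND T).
(b) ≤ 12 hrs duration — fails.
(c) start within hours — fails.
(1): T OR F OR F → true.
(i) training certified — met.
(ii) weather ok — satisfied.
(iii) holds permit — holds.
(a) = T AND T AND T = true.
(b) supervisor present — fails.
(2) = T OR F = true.
(a) site inspected — fails.
(b) own property — holds.
So (3) is satisfied (F OR T).
Overall = T AND T AND T = true.

Yes — lawful.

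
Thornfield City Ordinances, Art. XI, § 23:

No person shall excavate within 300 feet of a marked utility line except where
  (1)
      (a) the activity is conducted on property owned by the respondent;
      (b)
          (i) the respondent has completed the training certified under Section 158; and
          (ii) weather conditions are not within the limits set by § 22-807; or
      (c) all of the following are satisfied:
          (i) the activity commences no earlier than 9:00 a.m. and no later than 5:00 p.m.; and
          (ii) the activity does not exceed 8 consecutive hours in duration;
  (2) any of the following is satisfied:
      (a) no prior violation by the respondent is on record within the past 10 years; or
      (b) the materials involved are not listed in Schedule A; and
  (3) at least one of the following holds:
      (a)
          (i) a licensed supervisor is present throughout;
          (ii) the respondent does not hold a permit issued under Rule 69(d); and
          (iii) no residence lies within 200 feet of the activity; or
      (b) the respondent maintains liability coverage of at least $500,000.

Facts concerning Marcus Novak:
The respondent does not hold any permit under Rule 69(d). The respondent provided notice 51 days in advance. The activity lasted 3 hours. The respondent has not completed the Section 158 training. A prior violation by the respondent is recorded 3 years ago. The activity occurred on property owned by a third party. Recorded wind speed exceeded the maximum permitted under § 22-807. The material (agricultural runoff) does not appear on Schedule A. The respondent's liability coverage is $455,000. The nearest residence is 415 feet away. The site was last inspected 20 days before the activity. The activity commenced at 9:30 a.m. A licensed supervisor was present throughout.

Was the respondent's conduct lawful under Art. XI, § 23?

Yes — lawful.

(a) own property — not met.
(i) training certified — not met.
(ii) not (weather ok) — satisfied.
So (b) is not satisfied (F AND T).
(i) start within hours — satisfied.
(ii) ≤ 8 hrs duration — met.
(c): T AND T → true.
So (1) is satisfied (F OR F OR T).
(a) no prior violation — not met.
(b) not (Schedule A material) — satisfied.
So (2) is satisfied (F OR T).
(i) supervisor present — holds.
(ii) not (holds permit) — met.
(iii) no residence in 200 ft — holds.
So (a) is satisfied (T AND T AND T).
(b) coverage ≥ $500,000 — not met.
(3): T OR F → true.
So Overall is satisfied (T AND T AND T).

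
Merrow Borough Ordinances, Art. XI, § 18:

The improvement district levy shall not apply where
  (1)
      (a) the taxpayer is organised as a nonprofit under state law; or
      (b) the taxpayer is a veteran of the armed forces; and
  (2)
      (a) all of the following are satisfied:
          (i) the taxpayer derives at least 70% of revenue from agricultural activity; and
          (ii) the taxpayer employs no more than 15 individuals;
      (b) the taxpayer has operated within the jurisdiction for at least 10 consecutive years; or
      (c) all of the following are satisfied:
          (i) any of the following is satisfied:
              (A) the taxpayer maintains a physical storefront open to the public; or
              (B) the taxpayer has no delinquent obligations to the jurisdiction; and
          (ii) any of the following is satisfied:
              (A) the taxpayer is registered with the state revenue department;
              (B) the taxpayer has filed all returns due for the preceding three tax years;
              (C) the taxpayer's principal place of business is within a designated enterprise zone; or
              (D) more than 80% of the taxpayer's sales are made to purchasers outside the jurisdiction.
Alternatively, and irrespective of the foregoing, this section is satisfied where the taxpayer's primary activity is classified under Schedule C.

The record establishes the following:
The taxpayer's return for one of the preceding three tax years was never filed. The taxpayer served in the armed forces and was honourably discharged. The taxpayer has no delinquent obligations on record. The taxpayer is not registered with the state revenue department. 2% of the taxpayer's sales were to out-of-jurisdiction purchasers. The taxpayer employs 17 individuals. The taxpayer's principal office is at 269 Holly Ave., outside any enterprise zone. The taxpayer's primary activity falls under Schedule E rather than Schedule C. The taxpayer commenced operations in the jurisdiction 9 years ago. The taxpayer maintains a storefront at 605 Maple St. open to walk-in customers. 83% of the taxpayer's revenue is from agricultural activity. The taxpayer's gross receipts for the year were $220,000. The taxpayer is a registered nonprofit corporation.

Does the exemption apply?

(a) nonprofit — met.
(b) veteran — satisfied.
(1): T OR T → true.
(i) ≥70% agricultural — satisfied.
(ii) ≤ 15 employees — not met.
(a) = T AND F = false.
(b) ≥ 10 yrs in jurisdiction — not satisfied.
(A) has storefront — met.
(B) no delinquency — met.
So (i) is satisfied (T OR T).
(A) state-registered — not met.
(B) returns current — not met.
(C) in enterprise zone — not satisfied.
(D) >80% out-of-jur. sales — fails.
(ii): F OR F OR F OR F → false.
So (c) is not satisfied (T AND F).
So (2) is not satisfied (F OR F OR F).
Overall: T AND F → false.
Exception (Schedule C activity) — not satisfied.
Result: main false OR exception false → false.

No — not exempt.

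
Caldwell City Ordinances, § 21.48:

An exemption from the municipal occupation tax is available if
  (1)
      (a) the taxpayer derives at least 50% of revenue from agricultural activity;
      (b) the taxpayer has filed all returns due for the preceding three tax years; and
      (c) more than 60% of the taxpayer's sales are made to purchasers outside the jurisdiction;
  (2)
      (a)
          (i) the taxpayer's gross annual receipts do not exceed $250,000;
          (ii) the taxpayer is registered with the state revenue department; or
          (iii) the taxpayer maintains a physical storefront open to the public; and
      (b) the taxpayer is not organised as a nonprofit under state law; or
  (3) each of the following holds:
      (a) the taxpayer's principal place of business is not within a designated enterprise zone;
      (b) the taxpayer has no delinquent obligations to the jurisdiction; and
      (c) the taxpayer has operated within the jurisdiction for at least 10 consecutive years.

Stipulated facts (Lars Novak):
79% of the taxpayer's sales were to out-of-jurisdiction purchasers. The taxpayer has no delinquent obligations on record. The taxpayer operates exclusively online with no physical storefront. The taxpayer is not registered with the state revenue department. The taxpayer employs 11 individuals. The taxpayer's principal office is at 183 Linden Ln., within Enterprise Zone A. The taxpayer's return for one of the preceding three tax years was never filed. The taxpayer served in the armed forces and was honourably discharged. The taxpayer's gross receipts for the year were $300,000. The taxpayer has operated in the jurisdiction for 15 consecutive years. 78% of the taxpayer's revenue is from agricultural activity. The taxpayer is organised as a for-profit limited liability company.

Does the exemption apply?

No — not exempt.

(a) ≥50% agricultural — satisfied.
(b) returns current — not met.
(c) >60% out-of-jur. sales — satisfied.
(1): T AND F AND T → false.
(i) receipts ≤ $250,000 — fails.
(ii) state-registered — not satisfied.
(iii) has storefront — not met.
(a): F OR F OR F → false.
(b) not (nonprofit) — holds.
So (2) is not satisfied (F AND T).
(a) not (in enterprise zone) — not met.
(b) no delinquency — met.
(c) ≥ 10 yrs in jurisdiction — met.
(3): F AND T AND T → false.
Overall = F OR F OR F = false.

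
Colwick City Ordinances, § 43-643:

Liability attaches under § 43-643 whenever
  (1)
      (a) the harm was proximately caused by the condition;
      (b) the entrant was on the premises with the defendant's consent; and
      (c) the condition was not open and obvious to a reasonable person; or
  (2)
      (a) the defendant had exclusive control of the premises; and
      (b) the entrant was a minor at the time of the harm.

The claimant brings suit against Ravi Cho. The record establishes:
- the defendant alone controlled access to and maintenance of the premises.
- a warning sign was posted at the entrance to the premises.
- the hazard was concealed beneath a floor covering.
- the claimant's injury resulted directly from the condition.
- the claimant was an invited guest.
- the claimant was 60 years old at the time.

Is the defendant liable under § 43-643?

Yes — liable.

(a) proximate cause — met.
(b) consent to enter — met.
(c) not open/obvious — holds.
So (1) is satisfied (T AND T AND T).
(a) exclusive control — met.
(b) entrant a minor — not satisfied.
(2): T AND F → false.
Overall = T OR F = true.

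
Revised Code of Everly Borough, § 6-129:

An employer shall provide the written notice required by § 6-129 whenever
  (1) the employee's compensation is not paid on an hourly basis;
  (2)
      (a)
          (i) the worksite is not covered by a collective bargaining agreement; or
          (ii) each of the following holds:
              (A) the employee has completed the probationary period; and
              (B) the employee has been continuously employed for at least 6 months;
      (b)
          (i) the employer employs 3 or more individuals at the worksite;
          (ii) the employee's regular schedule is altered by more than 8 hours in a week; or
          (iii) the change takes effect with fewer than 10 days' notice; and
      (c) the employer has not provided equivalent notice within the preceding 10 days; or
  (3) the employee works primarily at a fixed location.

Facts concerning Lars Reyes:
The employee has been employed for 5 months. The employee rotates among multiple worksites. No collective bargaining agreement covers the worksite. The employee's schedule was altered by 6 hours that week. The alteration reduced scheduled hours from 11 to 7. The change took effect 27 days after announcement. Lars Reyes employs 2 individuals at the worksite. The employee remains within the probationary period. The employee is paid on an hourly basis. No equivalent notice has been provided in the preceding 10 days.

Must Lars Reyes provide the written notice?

(1) not (hourly-paid) — not satisfied.
(i) no CBA — holds.
(A) past probation — not satisfied.
(B) tenure ≥ 6 mo. — fails.
(ii) = F AND F = false.
(a) = T OR F = true.
(i) ≥ 3 at site — fails.
(ii) schedule shift > 8h — not met.
(iii) < 10 days' notice — not met.
So (b) is not satisfied (F OR F OR F).
(c) no recent notice — holds.
(2) = T AND F AND T = false.
(3) fixed location — not met.
Overall = F OR F OR F = false.

No — not required.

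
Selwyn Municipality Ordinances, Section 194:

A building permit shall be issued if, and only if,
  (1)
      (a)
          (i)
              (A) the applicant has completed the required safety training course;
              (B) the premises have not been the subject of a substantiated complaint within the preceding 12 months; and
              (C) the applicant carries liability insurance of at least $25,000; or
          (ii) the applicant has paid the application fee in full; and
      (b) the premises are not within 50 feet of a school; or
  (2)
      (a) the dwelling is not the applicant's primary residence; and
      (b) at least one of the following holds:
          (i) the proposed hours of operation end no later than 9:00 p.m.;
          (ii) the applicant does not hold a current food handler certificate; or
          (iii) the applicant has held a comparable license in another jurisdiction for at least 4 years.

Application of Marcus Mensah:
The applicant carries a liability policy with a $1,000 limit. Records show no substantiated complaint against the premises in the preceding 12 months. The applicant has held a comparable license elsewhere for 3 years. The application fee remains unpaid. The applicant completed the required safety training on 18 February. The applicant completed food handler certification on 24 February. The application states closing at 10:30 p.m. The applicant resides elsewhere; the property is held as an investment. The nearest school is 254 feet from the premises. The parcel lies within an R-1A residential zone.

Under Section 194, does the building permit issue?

No — denied.

(A) safety training — satisfied.
(B) no complaint in 12 mo. — holds.
(C) insurance ≥ $25,000 — not met.
(i) = T AND T AND F = false.
(ii) fee paid — fails.
(a) = F OR F = false.
(b) ≥50 ft from school — satisfied.
(1) = F AND T = false.
(a) not (primary residence) — satisfied.
(i) closes by 9 p.m. — not satisfied.
(ii) not (food handler cert.) — fails.
(iii) prior license ≥ 4 yr — not met.
So (b) is not satisfied (F OR F OR F).
So (2) is not satisfied (T AND F).
Overall = F OR F = false.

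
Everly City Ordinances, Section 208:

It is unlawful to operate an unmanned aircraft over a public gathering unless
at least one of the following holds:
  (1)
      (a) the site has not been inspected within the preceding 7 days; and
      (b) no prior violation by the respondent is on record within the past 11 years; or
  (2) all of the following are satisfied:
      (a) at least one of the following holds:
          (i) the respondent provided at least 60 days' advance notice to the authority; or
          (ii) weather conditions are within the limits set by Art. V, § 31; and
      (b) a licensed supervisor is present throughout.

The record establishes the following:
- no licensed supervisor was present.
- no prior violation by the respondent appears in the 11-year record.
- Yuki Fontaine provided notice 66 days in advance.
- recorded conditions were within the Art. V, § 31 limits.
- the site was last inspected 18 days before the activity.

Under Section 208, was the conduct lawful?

Yes — lawful.

(a) not (site inspected) — met.
(b) no prior violation — satisfied.
(1) = T AND T = true.
(i) ≥60 days' notice — holds.
(ii) weather ok — holds.
So (a) is satisfied (T OR T).
(b) supervisor present — not satisfied.
So (2) is not satisfied (T AND F).
Overall = T OR F = true.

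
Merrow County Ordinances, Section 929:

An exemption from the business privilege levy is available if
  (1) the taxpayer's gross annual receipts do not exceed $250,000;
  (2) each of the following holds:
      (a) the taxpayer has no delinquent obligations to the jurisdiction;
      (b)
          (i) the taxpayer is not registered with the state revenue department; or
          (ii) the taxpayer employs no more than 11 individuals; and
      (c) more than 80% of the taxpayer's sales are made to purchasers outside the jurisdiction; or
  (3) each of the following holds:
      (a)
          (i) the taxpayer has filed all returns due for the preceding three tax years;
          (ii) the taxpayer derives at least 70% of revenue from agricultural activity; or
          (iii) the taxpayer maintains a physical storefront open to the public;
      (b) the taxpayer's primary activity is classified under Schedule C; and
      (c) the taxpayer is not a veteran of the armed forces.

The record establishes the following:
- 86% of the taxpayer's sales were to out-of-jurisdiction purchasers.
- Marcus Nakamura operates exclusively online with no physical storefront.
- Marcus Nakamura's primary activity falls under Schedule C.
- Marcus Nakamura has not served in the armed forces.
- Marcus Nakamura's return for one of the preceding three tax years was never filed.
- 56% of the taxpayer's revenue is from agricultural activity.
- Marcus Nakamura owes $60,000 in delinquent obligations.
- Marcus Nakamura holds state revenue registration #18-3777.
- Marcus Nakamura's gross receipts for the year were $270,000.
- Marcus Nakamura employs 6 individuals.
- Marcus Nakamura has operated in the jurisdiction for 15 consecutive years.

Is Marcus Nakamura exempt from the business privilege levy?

(1) receipts ≤ $250,000 — fails.
(a) no delinquency — fails.
(i) not (state-registered) — fails.
(ii) ≤ 11 employees — holds.
(b) = F OR T = true.
(c) >80% out-of-jur. sales — holds.
(2): F AND T AND T → false.
(i) returns current — not satisfied.
(ii) ≥70% agricultural — not met.
(iii) has storefront — fails.
So (a) is not satisfied (F OR F OR F).
(b) Schedule C activity — met.
(c) not (veteran) — met.
So (3) is not satisfied (F AND T AND T).
Overall = F OR F OR F = false.

No — not exempt.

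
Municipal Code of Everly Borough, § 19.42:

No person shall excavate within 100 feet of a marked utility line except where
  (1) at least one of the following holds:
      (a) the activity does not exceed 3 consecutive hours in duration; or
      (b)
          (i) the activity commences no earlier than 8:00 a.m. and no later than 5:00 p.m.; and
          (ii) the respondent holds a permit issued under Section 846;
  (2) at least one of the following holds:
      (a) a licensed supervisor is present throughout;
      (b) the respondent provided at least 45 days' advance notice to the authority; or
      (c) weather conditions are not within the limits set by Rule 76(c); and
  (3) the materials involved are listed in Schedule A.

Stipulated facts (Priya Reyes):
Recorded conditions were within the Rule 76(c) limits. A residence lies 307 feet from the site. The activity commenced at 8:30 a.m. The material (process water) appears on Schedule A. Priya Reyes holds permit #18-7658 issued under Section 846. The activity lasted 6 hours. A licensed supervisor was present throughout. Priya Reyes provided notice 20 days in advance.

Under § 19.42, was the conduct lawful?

(a) ≤ 3 hrs duration — fails.
(i) start within hours — met.
(ii) holds permit — holds.
(b): T AND T → true.
(1) = F OR T = true.
(a) supervisor present — holds.
(b) ≥45 days' notice — not satisfied.
(c) not (weather ok) — not met.
(2) = T OR F OR F = true.
(3) Schedule A material — holds.
So Overall is satisfied (T AND T AND T).

Yes — lawful.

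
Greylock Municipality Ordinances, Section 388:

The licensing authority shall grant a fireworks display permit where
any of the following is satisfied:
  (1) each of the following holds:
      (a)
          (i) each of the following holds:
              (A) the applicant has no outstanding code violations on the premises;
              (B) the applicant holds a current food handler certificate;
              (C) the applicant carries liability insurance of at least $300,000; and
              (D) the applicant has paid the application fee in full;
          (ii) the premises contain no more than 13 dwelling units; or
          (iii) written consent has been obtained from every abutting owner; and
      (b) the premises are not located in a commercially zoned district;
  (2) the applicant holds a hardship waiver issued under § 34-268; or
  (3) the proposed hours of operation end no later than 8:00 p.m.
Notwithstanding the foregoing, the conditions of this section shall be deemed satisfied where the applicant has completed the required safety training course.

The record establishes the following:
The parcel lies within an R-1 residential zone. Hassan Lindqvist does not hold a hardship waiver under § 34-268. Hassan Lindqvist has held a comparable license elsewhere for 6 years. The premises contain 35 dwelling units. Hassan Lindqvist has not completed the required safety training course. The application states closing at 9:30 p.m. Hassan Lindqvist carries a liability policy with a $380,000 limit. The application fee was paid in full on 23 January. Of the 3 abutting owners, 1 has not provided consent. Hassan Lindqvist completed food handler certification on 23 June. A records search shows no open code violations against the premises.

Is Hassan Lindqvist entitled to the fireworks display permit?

(A) no code violations — satisfied.
(B) food handler cert. — met.
(C) insurance ≥ $300,000 — satisfied.
(D) fee paid — holds.
So (i) is satisfied (T AND T AND T AND T).
(ii) ≤ 13 units — not met.
(iii) all abutters consent — not met.
(a) = T OR F OR F = true.
(b) not (commercially zoned) — met.
So (1) is satisfied (T AND T).
(2) hardship waiver — fails.
(3) closes by 8 p.m. — not met.
Overall: T OR F OR F → true.
Exception (safety training) — not satisfied.
Result: main true OR exception false → true.

Yes — granted.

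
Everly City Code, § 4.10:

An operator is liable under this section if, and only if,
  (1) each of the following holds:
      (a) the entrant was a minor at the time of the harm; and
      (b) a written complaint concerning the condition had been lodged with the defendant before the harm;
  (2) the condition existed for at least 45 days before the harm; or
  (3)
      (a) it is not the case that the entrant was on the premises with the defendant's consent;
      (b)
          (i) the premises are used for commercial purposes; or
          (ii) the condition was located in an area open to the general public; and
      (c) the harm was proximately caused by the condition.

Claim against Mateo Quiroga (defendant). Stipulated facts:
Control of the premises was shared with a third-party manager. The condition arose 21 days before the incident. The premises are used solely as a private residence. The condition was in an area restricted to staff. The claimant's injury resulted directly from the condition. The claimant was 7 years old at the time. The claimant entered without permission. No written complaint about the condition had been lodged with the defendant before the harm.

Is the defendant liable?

No — not liable.

(a) entrant a minor — met.
(b) complaint lodged — fails.
(1) = T AND F = false.
(2) condition ≥45 days old — fails.
(a) not (consent to enter) — met.
(i) commercial use — fails.
(ii) public area — not met.
(b) = F OR F = false.
(c) proximate cause — satisfied.
(3) = T AND F AND T = false.
Overall = F OR F OR F = false.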